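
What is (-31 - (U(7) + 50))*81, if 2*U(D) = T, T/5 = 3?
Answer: -14337/2 ≈ -7168.5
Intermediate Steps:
T = 15 (T = 5*3 = 15)
U(D) = 15/2 (U(D) = (½)*15 = 15/2)
(-31 - (U(7) + 50))*81 = (-31 - (15/2 + 50))*81 = (-31 - 1*115/2)*81 = (-31 - 115/2)*81 = -177/2*81 = -14337/2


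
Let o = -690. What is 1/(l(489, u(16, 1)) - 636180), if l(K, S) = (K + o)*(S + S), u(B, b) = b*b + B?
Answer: -1/643014 ≈ -1.5552e-6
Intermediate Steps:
u(B, b) = B + b² (u(B, b) = b² + B = B + b²)
l(K, S) = 2*S*(-690 + K) (l(K, S) = (K - 690)*(S + S) = (-690 + K)*(2*S) = 2*S*(-690 + K))
1/(l(489, u(16, 1)) - 636180) = 1/(2*(16 + 1²)*(-690 + 489) - 636180) = 1/(2*(16 + 1)*(-201) - 636180) = 1/(2*17*(-201) - 636180) = 1/(-6834 - 636180) = 1/(-643014) = -1/643014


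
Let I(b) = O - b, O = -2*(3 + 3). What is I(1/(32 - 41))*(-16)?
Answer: 1712/9 ≈ 190.22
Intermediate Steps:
O = -12 (O = -2*6 = -12)
I(b) = -12 - b
I(1/(32 - 41))*(-16) = (-12 - 1/(32 - 41))*(-16) = (-12 - 1/(-9))*(-16) = (-12 - 1*(-⅑))*(-16) = (-12 + ⅑)*(-16) = -107/9*(-16) = 1712/9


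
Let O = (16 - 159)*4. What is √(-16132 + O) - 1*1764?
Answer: -1764 + 24*I*√29 ≈ -1764.0 + 129.24*I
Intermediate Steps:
O = -572 (O = -143*4 = -572)
√(-16132 + O) - 1*1764 = √(-16132 - 572) - 1*1764 = √(-16704) - 1764 = 24*I*√29 - 1764 = -1764 + 24*I*√29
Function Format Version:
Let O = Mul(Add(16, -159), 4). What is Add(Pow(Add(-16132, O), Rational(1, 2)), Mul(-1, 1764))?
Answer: Add(-1764, Mul(24, I, Pow(29, Rational(1, 2)))) ≈ Add(-1764.0, Mul(129.24, I))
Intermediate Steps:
O = -572 (O = Mul(-143, 4) = -572)
Add(Pow(Add(-16132, O), Rational(1, 2)), Mul(-1, 1764)) = Add(Pow(Add(-16132, -572), Rational(1, 2)), Mul(-1, 1764)) = Add(Pow(-16704, Rational(1, 2)), -1764) = Add(Mul(24, I, Pow(29, Rational(1, 2))), -1764) = Add(-1764, Mul(24, I, Pow(29, Rational(1, 2))))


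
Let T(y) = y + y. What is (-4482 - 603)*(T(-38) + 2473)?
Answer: -12188745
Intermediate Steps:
T(y) = 2*y
(-4482 - 603)*(T(-38) + 2473) = (-4482 - 603)*(2*(-38) + 2473) = -5085*(-76 + 2473) = -5085*2397 = -12188745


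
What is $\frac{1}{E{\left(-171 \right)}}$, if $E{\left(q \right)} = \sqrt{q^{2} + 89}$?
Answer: $\frac{\sqrt{29330}}{29330} \approx 0.0058391$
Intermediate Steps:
$E{\left(q \right)} = \sqrt{89 + q^{2}}$
$\frac{1}{E{\left(-171 \right)}} = \frac{1}{\sqrt{89 + \left(-171\right)^{2}}} = \frac{1}{\sqrt{89 + 29241}} = \frac{1}{\sqrt{29330}} = \frac{\sqrt{29330}}{29330}$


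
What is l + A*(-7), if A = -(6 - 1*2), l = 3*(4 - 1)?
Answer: 37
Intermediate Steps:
l = 9 (l = 3*3 = 9)
A = -4 (A = -(6 - 2) = -1*4 = -4)
l + A*(-7) = 9 - 4*(-7) = 9 + 28 = 37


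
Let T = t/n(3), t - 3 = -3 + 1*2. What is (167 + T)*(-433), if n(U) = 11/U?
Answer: -798019/11 ≈ -72547.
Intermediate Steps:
t = 2 (t = 3 + (-3 + 1*2) = 3 + (-3 + 2) = 3 - 1 = 2)
T = 6/11 (T = 2/((11/3)) = 2/((11*(1/3))) = 2/(11/3) = 2*(3/11) = 6/11 ≈ 0.54545)
(167 + T)*(-433) = (167 + 6/11)*(-433) = (1843/11)*(-433) = -798019/11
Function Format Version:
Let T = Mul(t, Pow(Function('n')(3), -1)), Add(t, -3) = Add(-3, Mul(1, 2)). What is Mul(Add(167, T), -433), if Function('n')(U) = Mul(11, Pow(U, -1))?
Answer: Rational(-798019, 11) ≈ -72547.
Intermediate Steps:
t = 2 (t = Add(3, Add(-3, Mul(1, 2))) = Add(3, Add(-3, 2)) = Add(3, -1) = 2)
T = Rational(6, 11) (T = Mul(2, Pow(Mul(11, Pow(3, -1)), -1)) = Mul(2, Pow(Mul(11, Rational(1, 3)), -1)) = Mul(2, Pow(Rational(11, 3), -1)) = Mul(2, Rational(3, 11)) = Rational(6, 11) ≈ 0.54545)
Mul(Add(167, T), -433) = Mul(Add(167, Rational(6, 11)), -433) = Mul(Rational(1843, 11), -433) = Rational(-798019, 11)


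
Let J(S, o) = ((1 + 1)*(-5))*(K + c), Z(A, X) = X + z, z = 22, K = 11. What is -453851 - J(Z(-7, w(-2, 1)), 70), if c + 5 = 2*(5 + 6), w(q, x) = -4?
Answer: -453571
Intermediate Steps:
c = 17 (c = -5 + 2*(5 + 6) = -5 + 2*11 = -5 + 22 = 17)
Z(A, X) = 22 + X (Z(A, X) = X + 22 = 22 + X)
J(S, o) = -280 (J(S, o) = ((1 + 1)*(-5))*(11 + 17) = (2*(-5))*28 = -10*28 = -280)
-453851 - J(Z(-7, w(-2, 1)), 70) = -453851 - 1*(-280) = -453851 + 280 = -453571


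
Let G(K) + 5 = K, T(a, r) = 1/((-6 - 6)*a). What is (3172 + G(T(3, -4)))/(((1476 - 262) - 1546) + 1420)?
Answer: 114011/39168 ≈ 2.9108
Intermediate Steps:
T(a, r) = -1/(12*a) (T(a, r) = 1/((-12)*a) = -1/(12*a))
G(K) = -5 + K
(3172 + G(T(3, -4)))/(((1476 - 262) - 1546) + 1420) = (3172 + (-5 - 1/12/3))/(((1476 - 262) - 1546) + 1420) = (3172 + (-5 - 1/12*⅓))/((1214 - 1546) + 1420) = (3172 + (-5 - 1/36))/(-332 + 1420) = (3172 - 181/36)/1088 = (114011/36)*(1/1088) = 114011/39168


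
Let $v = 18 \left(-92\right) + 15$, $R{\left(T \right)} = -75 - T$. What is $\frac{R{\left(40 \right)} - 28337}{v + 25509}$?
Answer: $- \frac{2371}{1989} \approx -1.1921$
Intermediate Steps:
$v = -1641$ ($v = -1656 + 15 = -1641$)
$\frac{R{\left(40 \right)} - 28337}{v + 25509} = \frac{\left(-75 - 40\right) - 28337}{-1641 + 25509} = \frac{\left(-75 - 40\right) - 28337}{23868} = \left(-115 - 28337\right) \frac{1}{23868} = \left(-28452\right) \frac{1}{23868} = - \frac{2371}{1989}$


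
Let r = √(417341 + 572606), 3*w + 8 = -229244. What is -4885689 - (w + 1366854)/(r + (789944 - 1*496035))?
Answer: -90435765881391512/18510323643 + 1935655*√20203/18510323643 ≈ -4.8857e+6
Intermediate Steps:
w = -229252/3 (w = -8/3 + (⅓)*(-229244) = -8/3 - 229244/3 = -229252/3 ≈ -76417.)
r = 7*√20203 (r = √989947 = 7*√20203 ≈ 994.96)
-4885689 - (w + 1366854)/(r + (789944 - 1*496035)) = -4885689 - (-229252/3 + 1366854)/(7*√20203 + (789944 - 1*496035)) = -4885689 - 3871310/(3*(7*√20203 + (789944 - 496035))) = -4885689 - 3871310/(3*(7*√20203 + 293909)) = -4885689 - 3871310/(3*(293909 + 7*√20203))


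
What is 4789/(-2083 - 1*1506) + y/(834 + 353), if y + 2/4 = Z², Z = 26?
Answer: -6520347/8520286 ≈ -0.76527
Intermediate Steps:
y = 1351/2 (y = -½ + 26² = -½ + 676 = 1351/2 ≈ 675.50)
4789/(-2083 - 1*1506) + y/(834 + 353) = 4789/(-2083 - 1*1506) + 1351/(2*(834 + 353)) = 4789/(-2083 - 1506) + (1351/2)/1187 = 4789/(-3589) + (1351/2)*(1/1187) = 4789*(-1/3589) + 1351/2374 = -4789/3589 + 1351/2374 = -6520347/8520286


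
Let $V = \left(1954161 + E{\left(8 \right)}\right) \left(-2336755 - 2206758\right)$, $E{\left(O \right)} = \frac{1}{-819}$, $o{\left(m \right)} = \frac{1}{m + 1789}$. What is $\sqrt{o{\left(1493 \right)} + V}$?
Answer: $\frac{i \sqrt{4686248882162141492198}}{22974} \approx 2.9797 \cdot 10^{6} i$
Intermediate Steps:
$o{\left(m \right)} = \frac{1}{1789 + m}$
$E{\left(O \right)} = - \frac{1}{819}$
$V = - \frac{559361621828858}{63}$ ($V = \left(1954161 - \frac{1}{819}\right) \left(-2336755 - 2206758\right) = \frac{1600457858}{819} \left(-4543513\right) = - \frac{559361621828858}{63} \approx -8.8788 \cdot 10^{12}$)
$\sqrt{o{\left(1493 \right)} + V} = \sqrt{\frac{1}{1789 + 1493} - \frac{559361621828858}{63}} = \sqrt{\frac{1}{3282} - \frac{559361621828858}{63}} = \sqrt{- \frac{611941614280770631}{68922}} = \frac{i \sqrt{4686248882162141492198}}{22974}$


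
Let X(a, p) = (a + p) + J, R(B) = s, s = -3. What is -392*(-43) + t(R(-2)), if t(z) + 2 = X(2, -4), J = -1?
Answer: 16851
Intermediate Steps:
R(B) = -3
X(a, p) = -1 + a + p (X(a, p) = (a + p) - 1 = -1 + a + p)
t(z) = -5 (t(z) = -2 + (-1 + 2 - 4) = -2 - 3 = -5)
-392*(-43) + t(R(-2)) = -392*(-43) - 5 = 16856 - 5 = 16851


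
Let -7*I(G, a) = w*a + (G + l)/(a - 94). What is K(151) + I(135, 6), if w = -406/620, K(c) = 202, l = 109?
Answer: 4844593/23870 ≈ 202.96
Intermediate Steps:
w = -203/310 (w = -406*1/620 = -203/310 ≈ -0.65484)
I(G, a) = 29*a/310 - (109 + G)/(7*(-94 + a)) (I(G, a) = -(-203*a/310 + (G + 109)/(a - 94))/7 = -(-203*a/310 + (109 + G)/(-94 + a))/7 = 29*a/310 - (109 + G)/(7*(-94 + a)))
K(151) + I(135, 6) = 202 + (-33790 - 19082*6 - 310*135 + 203*6**2)/(2170*(-94 + 6)) = 202 + (1/2170)*(-33790 - 114492 - 41850 + 203*36)/(-88) = 202 + (1/2170)*(-1/88)*(-33790 - 114492 - 41850 + 7308) = 202 + (1/2170)*(-1/88)*(-182824) = 202 + 22853/23870 = 4844593/23870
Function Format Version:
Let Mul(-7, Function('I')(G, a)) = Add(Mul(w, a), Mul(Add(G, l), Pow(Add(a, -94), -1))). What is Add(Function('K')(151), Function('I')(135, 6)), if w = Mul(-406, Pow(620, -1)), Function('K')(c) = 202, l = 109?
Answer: Rational(4844593, 23870) ≈ 202.96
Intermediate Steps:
w = Rational(-203, 310) (w = Mul(-406, Rational(1, 620)) = Rational(-203, 310) ≈ -0.65484)
Function('I')(G, a) = Add(Mul(Rational(29, 310), a), Mul(Rational(-1, 7), Pow(Add(-94, a), -1), Add(109, G))) (Function('I')(G, a) = Mul(Rational(-1, 7), Add(Mul(Rational(-203, 310), a), Mul(Add(G, 109), Pow(Add(a, -94), -1)))) = Mul(Rational(-1, 7), Add(Mul(Rational(-203, 310), a), Mul(Add(109, G), Pow(Add(-94, a), -1)))) = Mul(Rational(-1, 7), Add(Mul(Rational(-203, 310), a), Mul(Pow(Add(-94, a), -1), Add(109, G)))) = Add(Mul(Rational(29, 310), a), Mul(Rational(-1, 7), Pow(Add(-94, a), -1), Add(109, G))))
Add(Function('K')(151), Function('I')(135, 6)) = Add(202, Mul(Rational(1, 2170), Pow(Add(-94, 6), -1), Add(-33790, Mul(-19082, 6), Mul(-310, 135), Mul(203, Pow(6, 2))))) = Add(202, Mul(Rational(1, 2170), Pow(-88, -1), Add(-33790, -114492, -41850, Mul(203, 36)))) = Add(202, Mul(Rational(1, 2170), Rational(-1, 88), Add(-33790, -114492, -41850, 7308))) = Add(202, Mul(Rational(1, 2170), Rational(-1, 88), -182824)) = Add(202, Rational(22853, 23870)) = Rational(4844593, 23870)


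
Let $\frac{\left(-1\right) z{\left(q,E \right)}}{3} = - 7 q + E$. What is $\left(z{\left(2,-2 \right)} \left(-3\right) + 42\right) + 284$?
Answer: $182$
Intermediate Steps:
$z{\left(q,E \right)} = - 3 E + 21 q$ ($z{\left(q,E \right)} = - 3 \left(- 7 q + E\right) = - 3 \left(E - 7 q\right) = - 3 E + 21 q$)
$\left(z{\left(2,-2 \right)} \left(-3\right) + 42\right) + 284 = \left(\left(\left(-3\right) \left(-2\right) + 21 \cdot 2\right) \left(-3\right) + 42\right) + 284 = \left(\left(6 + 42\right) \left(-3\right) + 42\right) + 284 = \left(48 \left(-3\right) + 42\right) + 284 = \left(-144 + 42\right) + 284 = -102 + 284 = 182$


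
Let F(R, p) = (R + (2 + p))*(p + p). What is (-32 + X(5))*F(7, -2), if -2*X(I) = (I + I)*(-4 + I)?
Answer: 1036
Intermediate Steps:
F(R, p) = 2*p*(2 + R + p) (F(R, p) = (2 + R + p)*(2*p) = 2*p*(2 + R + p))
X(I) = -I*(-4 + I) (X(I) = -(I + I)*(-4 + I)/2 = -2*I*(-4 + I)/2 = -I*(-4 + I))
(-32 + X(5))*F(7, -2) = (-32 + 5*(4 - 1*5))*(2*(-2)*(2 + 7 - 2)) = (-32 + 5*(4 - 5))*(2*(-2)*7) = (-32 + 5*(-1))*(-28) = (-32 - 5)*(-28) = -37*(-28) = 1036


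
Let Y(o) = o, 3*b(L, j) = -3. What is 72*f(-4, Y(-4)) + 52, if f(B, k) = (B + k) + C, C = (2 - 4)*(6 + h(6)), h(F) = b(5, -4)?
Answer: -1244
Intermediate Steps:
b(L, j) = -1 (b(L, j) = (⅓)*(-3) = -1)
h(F) = -1
C = -10 (C = (2 - 4)*(6 - 1) = -2*5 = -10)
f(B, k) = -10 + B + k (f(B, k) = (B + k) - 10 = -10 + B + k)
72*f(-4, Y(-4)) + 52 = 72*(-10 - 4 - 4) + 52 = 72*(-18) + 52 = -1296 + 52 = -1244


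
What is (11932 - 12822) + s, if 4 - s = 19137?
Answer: -20023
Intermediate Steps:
s = -19133 (s = 4 - 1*19137 = 4 - 19137 = -19133)
(11932 - 12822) + s = (11932 - 12822) - 19133 = -890 - 19133 = -20023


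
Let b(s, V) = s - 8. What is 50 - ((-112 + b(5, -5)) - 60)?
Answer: 225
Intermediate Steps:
b(s, V) = -8 + s
50 - ((-112 + b(5, -5)) - 60) = 50 - ((-112 + (-8 + 5)) - 60) = 50 - ((-112 - 3) - 60) = 50 - (-115 - 60) = 50 - 1*(-175) = 50 + 175 = 225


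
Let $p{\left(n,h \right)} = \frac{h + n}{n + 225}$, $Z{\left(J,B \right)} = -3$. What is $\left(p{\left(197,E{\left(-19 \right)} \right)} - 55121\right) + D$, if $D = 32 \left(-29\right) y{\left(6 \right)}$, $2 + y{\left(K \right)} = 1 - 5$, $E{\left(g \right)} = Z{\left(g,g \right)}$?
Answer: $- \frac{10455586}{211} \approx -49553.0$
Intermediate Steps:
$E{\left(g \right)} = -3$
$p{\left(n,h \right)} = \frac{h + n}{225 + n}$
$y{\left(K \right)} = -6$ ($y{\left(K \right)} = -2 + \left(1 - 5\right) = -2 - 4 = -6$)
$D = 5568$ ($D = 32 \left(-29\right) \left(-6\right) = \left(-928\right) \left(-6\right) = 5568$)
$\left(p{\left(197,E{\left(-19 \right)} \right)} - 55121\right) + D = \left(\frac{-3 + 197}{225 + 197} - 55121\right) + 5568 = \left(\frac{1}{422} \cdot 194 - 55121\right) + 5568 = \left(\frac{97}{211} - 55121\right) + 5568 = - \frac{11630434}{211} + 5568 = - \frac{10455586}{211}$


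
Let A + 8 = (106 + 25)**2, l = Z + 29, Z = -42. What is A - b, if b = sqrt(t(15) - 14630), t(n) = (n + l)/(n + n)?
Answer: 17153 - I*sqrt(3291735)/15 ≈ 17153.0 - 120.95*I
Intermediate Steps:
l = -13 (l = -42 + 29 = -13)
t(n) = (-13 + n)/(2*n) (t(n) = (n - 13)/(n + n) = (-13 + n)/((2*n)) = (-13 + n)*(1/(2*n)) = (-13 + n)/(2*n))
b = I*sqrt(3291735)/15 (b = sqrt((1/2)*(-13 + 15)/15 - 14630) = sqrt((1/2)*(1/15)*2 - 14630) = sqrt(1/15 - 14630) = sqrt(-219449/15) = I*sqrt(3291735)/15 ≈ 120.95*I)
A = 17153 (A = -8 + (106 + 25)**2 = -8 + 131**2 = -8 + 17161 = 17153)
A - b = 17153 - I*sqrt(3291735)/15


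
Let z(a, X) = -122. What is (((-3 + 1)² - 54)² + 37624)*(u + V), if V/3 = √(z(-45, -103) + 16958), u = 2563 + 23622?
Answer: 1050646940 + 240744*√4209 ≈ 1.0663e+9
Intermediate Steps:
u = 26185
V = 6*√4209 (V = 3*√(-122 + 16958) = 3*√16836 = 3*(2*√4209) = 6*√4209 ≈ 389.26)
(((-3 + 1)² - 54)² + 37624)*(u + V) = (((-3 + 1)² - 54)² + 37624)*(26185 + 6*√4209) = (((-2)² - 54)² + 37624)*(26185 + 6*√4209) = ((4 - 54)² + 37624)*(26185 + 6*√4209) = ((-50)² + 37624)*(26185 + 6*√4209) = (2500 + 37624)*(26185 + 6*√4209) = 40124*(26185 + 6*√4209) = 1050646940 + 240744*√4209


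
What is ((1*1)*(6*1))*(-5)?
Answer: -30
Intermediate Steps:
((1*1)*(6*1))*(-5) = (1*6)*(-5) = 6*(-5) = -30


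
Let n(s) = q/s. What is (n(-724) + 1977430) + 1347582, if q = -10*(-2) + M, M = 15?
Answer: 2407308653/724 ≈ 3.3250e+6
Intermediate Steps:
q = 35 (q = -10*(-2) + 15 = 20 + 15 = 35)
n(s) = 35/s
(n(-724) + 1977430) + 1347582 = (35/(-724) + 1977430) + 1347582 = (35*(-1/724) + 1977430) + 1347582 = (-35/724 + 1977430) + 1347582 = 1431659285/724 + 1347582 = 2407308653/724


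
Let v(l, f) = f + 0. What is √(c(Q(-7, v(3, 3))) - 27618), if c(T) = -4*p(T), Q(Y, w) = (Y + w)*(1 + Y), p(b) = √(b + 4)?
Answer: √(-27618 - 8*√7) ≈ 166.25*I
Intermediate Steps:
v(l, f) = f
p(b) = √(4 + b)
Q(Y, w) = (1 + Y)*(Y + w)
c(T) = -4*√(4 + T)
√(c(Q(-7, v(3, 3))) - 27618) = √(-4*√(4 + (-7 + 3 + (-7)² - 7*3)) - 27618) = √(-4*√(4 + (-7 + 3 + 49 - 21)) - 27618) = √(-4*√(4 + 24) - 27618) = √(-8*√7 - 27618) = √(-27618 - 8*√7)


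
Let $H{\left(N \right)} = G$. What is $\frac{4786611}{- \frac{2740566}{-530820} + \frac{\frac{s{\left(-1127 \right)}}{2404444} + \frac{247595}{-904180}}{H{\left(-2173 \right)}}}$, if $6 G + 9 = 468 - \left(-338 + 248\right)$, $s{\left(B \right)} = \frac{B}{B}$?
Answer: $\frac{701994279256460814078630}{756739860826040779} \approx 9.2766 \cdot 10^{5}$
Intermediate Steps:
$s{\left(B \right)} = 1$
$G = \frac{183}{2}$ ($G = - \frac{3}{2} + \frac{468 - \left(-338 + 248\right)}{6} = - \frac{3}{2} + \frac{468 - -90}{6} = - \frac{3}{2} + \frac{468 + 90}{6} = - \frac{3}{2} + \frac{1}{6} \cdot 558 = - \frac{3}{2} + 93 = \frac{183}{2} \approx 91.5$)
$H{\left(N \right)} = \frac{183}{2}$
$\frac{4786611}{- \frac{2740566}{-530820} + \frac{\frac{s{\left(-1127 \right)}}{2404444} + \frac{247595}{-904180}}{H{\left(-2173 \right)}}} = \frac{4786611}{- \frac{2740566}{-530820} + \frac{1 \cdot \frac{1}{2404444} + \frac{247595}{-904180}}{\frac{183}{2}}} = \frac{4786611}{\left(-2740566\right) \left(- \frac{1}{530820}\right) + \left(1 \cdot \frac{1}{2404444} + 247595 \left(- \frac{1}{904180}\right)\right) \frac{2}{183}} = \frac{4786611}{\frac{456761}{88470} + \left(\frac{1}{2404444} - \frac{49519}{180836}\right) \frac{2}{183}} = \frac{4786611}{\frac{456761}{88470} - \frac{14883185200}{4973139777417}} = \frac{4786611}{\frac{756739860826040779}{146657892036027330}} = 4786611 \cdot \frac{146657892036027330}{756739860826040779} = \frac{701994279256460814078630}{756739860826040779}$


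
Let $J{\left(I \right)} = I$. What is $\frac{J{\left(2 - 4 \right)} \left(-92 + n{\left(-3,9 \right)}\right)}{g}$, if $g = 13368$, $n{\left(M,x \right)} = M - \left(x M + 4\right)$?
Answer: $\frac{6}{557} \approx 0.010772$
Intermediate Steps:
$n{\left(M,x \right)} = -4 + M - M x$ ($n{\left(M,x \right)} = M - \left(M x + 4\right) = M - \left(4 + M x\right) = -4 + M - M x$)
$\frac{J{\left(2 - 4 \right)} \left(-92 + n{\left(-3,9 \right)}\right)}{g} = \frac{\left(2 - 4\right) \left(-92 - \left(7 - 27\right)\right)}{13368} = - 2 \left(-92 - -20\right) \frac{1}{13368} = - 2 \left(-92 + 20\right) \frac{1}{13368} = \left(-2\right) \left(-72\right) \frac{1}{13368} = 144 \cdot \frac{1}{13368} = \frac{6}{557}$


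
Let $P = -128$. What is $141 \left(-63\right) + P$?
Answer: $-9011$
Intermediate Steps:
$141 \left(-63\right) + P = 141 \left(-63\right) - 128 = -8883 - 128 = -9011$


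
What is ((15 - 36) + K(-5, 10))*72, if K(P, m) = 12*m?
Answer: 7128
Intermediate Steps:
((15 - 36) + K(-5, 10))*72 = ((15 - 36) + 12*10)*72 = (-21 + 120)*72 = 99*72 = 7128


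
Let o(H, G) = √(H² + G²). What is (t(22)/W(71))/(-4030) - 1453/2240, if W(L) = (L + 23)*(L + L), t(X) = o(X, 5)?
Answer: -1453/2240 - √509/53792440 ≈ -0.64866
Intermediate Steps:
o(H, G) = √(G² + H²)
t(X) = √(25 + X²) (t(X) = √(5² + X²) = √(25 + X²))
W(L) = 2*L*(23 + L) (W(L) = (23 + L)*(2*L) = 2*L*(23 + L))
(t(22)/W(71))/(-4030) - 1453/2240 = (√(25 + 22²)/((2*71*(23 + 71))))/(-4030) - 1453/2240 = (√(25 + 484)/((2*71*94)))*(-1/4030) - 1453*1/2240 = (√509/13348)*(-1/4030) - 1453/2240 = -√509/53792440 - 1453/2240 = -1453/2240 - √509/53792440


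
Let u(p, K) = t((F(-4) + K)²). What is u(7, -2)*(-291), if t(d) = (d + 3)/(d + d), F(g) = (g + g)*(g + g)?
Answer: -1119477/7688 ≈ -145.61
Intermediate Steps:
F(g) = 4*g² (F(g) = (2*g)*(2*g) = 4*g²)
t(d) = (3 + d)/(2*d) (t(d) = (3 + d)/((2*d)) = (3 + d)*(1/(2*d)) = (3 + d)/(2*d))
u(p, K) = (3 + (64 + K)²)/(2*(64 + K)²) (u(p, K) = (3 + (4*(-4)² + K)²)/(2*((4*(-4)² + K)²)) = (3 + (4*16 + K)²)/(2*((4*16 + K)²)) = (3 + (64 + K)²)/(2*((64 + K)²)) = (3 + (64 + K)²)/(2*(64 + K)²))
u(7, -2)*(-291) = (½ + 3/(2*(64 - 2)²))*(-291) = (½ + (3/2)/62²)*(-291) = (½ + (3/2)*(1/3844))*(-291) = (½ + 3/7688)*(-291) = (3847/7688)*(-291) = -1119477/7688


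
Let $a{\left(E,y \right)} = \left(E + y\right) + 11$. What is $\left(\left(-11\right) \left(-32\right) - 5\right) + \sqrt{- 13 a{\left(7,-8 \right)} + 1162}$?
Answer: $347 + 2 \sqrt{258} \approx 379.13$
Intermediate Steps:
$a{\left(E,y \right)} = 11 + E + y$
$\left(\left(-11\right) \left(-32\right) - 5\right) + \sqrt{- 13 a{\left(7,-8 \right)} + 1162} = \left(\left(-11\right) \left(-32\right) - 5\right) + \sqrt{- 13 \left(11 + 7 - 8\right) + 1162} = \left(352 - 5\right) + \sqrt{\left(-13\right) 10 + 1162} = 347 + \sqrt{-130 + 1162} = 347 + \sqrt{1032} = 347 + 2 \sqrt{258}$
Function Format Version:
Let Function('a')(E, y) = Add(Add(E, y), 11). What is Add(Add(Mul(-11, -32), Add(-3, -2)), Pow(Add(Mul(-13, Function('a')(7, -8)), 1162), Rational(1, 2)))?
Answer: Add(347, Mul(2, Pow(258, Rational(1, 2)))) ≈ 379.13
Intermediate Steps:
Function('a')(E, y) = Add(11, E, y)
Add(Add(Mul(-11, -32), Add(-3, -2)), Pow(Add(Mul(-13, Function('a')(7, -8)), 1162), Rational(1, 2))) = Add(Add(Mul(-11, -32), Add(-3, -2)), Pow(Add(Mul(-13, Add(11, 7, -8)), 1162), Rational(1, 2))) = Add(Add(352, -5), Pow(Add(Mul(-13, 10), 1162), Rational(1, 2))) = Add(347, Pow(Add(-130, 1162), Rational(1, 2))) = Add(347, Pow(1032, Rational(1, 2))) = Add(347, Mul(2, Pow(258, Rational(1, 2))))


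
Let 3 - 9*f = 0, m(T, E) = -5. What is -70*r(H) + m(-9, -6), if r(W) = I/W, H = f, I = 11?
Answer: -2315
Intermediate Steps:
f = ⅓ (f = ⅓ - ⅑*0 = ⅓ + 0 = ⅓ ≈ 0.33333)
H = ⅓ ≈ 0.33333
r(W) = 11/W
-70*r(H) + m(-9, -6) = -770/⅓ - 5 = -770*3 - 5 = -70*33 - 5 = -2310 - 5 = -2315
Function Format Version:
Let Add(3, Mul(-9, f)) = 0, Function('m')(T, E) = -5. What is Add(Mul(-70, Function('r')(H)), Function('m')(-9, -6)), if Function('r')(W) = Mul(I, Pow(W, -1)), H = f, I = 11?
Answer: -2315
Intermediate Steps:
f = Rational(1, 3) (f = Add(Rational(1, 3), Mul(Rational(-1, 9), 0)) = Add(Rational(1, 3), 0) = Rational(1, 3) ≈ 0.33333)
H = Rational(1, 3) ≈ 0.33333
Function('r')(W) = Mul(11, Pow(W, -1))
Add(Mul(-70, Function('r')(H)), Function('m')(-9, -6)) = Add(Mul(-70, Mul(11, Pow(Rational(1, 3), -1))), -5) = Add(Mul(-70, Mul(11, 3)), -5) = Add(Mul(-70, 33), -5) = Add(-2310, -5) = -2315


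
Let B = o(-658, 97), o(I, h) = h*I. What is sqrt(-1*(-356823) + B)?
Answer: sqrt(292997) ≈ 541.29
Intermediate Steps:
o(I, h) = I*h
B = -63826 (B = -658*97 = -63826)
sqrt(-1*(-356823) + B) = sqrt(-1*(-356823) - 63826) = sqrt(356823 - 63826) = sqrt(292997)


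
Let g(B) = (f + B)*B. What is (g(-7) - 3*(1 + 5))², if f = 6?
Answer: 121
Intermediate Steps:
g(B) = B*(6 + B) (g(B) = (6 + B)*B = B*(6 + B))
(g(-7) - 3*(1 + 5))² = (-7*(6 - 7) - 3*(1 + 5))² = (-7*(-1) - 3*6)² = (7 - 18)² = (-11)² = 121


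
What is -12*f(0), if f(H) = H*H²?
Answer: 0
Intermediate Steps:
f(H) = H³
-12*f(0) = -12*0³ = -12*0 = 0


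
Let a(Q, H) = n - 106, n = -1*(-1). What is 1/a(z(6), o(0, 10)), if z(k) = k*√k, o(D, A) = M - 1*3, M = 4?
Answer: -1/105 ≈ -0.0095238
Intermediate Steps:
o(D, A) = 1 (o(D, A) = 4 - 1*3 = 4 - 3 = 1)
n = 1
z(k) = k^(3/2)
a(Q, H) = -105 (a(Q, H) = 1 - 106 = -105)
1/a(z(6), o(0, 10)) = 1/(-105) = -1/105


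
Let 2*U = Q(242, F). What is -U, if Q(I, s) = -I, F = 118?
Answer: 121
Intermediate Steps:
U = -121 (U = (-1*242)/2 = (½)*(-242) = -121)
-U = -1*(-121) = 121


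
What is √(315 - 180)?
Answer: 3*√15 ≈ 11.619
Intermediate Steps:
√(315 - 180) = √135 = 3*√15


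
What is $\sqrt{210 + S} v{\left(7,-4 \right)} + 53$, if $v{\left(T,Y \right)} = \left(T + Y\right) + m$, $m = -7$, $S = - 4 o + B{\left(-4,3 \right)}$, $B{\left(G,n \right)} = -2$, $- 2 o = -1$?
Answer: $53 - 4 \sqrt{206} \approx -4.4108$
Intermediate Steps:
$o = \frac{1}{2}$ ($o = \left(- \frac{1}{2}\right) \left(-1\right) = \frac{1}{2} \approx 0.5$)
$S = -4$ ($S = \left(-4\right) \frac{1}{2} - 2 = -2 - 2 = -4$)
$v{\left(T,Y \right)} = -7 + T + Y$ ($v{\left(T,Y \right)} = \left(T + Y\right) - 7 = -7 + T + Y$)
$\sqrt{210 + S} v{\left(7,-4 \right)} + 53 = \sqrt{210 - 4} \left(-7 + 7 - 4\right) + 53 = \sqrt{206} \left(-4\right) + 53 = - 4 \sqrt{206} + 53 = 53 - 4 \sqrt{206}$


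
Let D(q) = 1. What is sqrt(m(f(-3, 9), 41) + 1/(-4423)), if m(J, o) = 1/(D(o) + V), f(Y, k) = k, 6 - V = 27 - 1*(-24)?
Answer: I*sqrt(217332951)/97306 ≈ 0.1515*I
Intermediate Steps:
V = -45 (V = 6 - (27 - 1*(-24)) = 6 - (27 + 24) = 6 - 1*51 = 6 - 51 = -45)
m(J, o) = -1/44 (m(J, o) = 1/(1 - 45) = 1/(-44) = -1/44)
sqrt(m(f(-3, 9), 41) + 1/(-4423)) = sqrt(-1/44 + 1/(-4423)) = sqrt(-1/44 - 1/4423) = sqrt(-4467/194612) = I*sqrt(217332951)/97306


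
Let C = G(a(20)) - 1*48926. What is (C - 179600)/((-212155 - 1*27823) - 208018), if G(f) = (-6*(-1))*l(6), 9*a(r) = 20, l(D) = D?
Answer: 114245/223998 ≈ 0.51003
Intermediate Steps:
a(r) = 20/9 (a(r) = (⅑)*20 = 20/9)
G(f) = 36 (G(f) = -6*(-1)*6 = 6*6 = 36)
C = -48890 (C = 36 - 1*48926 = 36 - 48926 = -48890)
(C - 179600)/((-212155 - 1*27823) - 208018) = (-48890 - 179600)/((-212155 - 1*27823) - 208018) = -228490/((-212155 - 27823) - 208018) = -228490/(-239978 - 208018) = -228490/(-447996) = -228490*(-1/447996) = 114245/223998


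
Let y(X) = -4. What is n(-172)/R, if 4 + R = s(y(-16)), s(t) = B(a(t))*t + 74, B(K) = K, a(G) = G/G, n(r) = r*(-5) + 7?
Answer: 289/22 ≈ 13.136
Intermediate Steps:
n(r) = 7 - 5*r (n(r) = -5*r + 7 = 7 - 5*r)
a(G) = 1
s(t) = 74 + t (s(t) = 1*t + 74 = t + 74 = 74 + t)
R = 66 (R = -4 + (74 - 4) = -4 + 70 = 66)
n(-172)/R = (7 - 5*(-172))/66 = (7 + 860)*(1/66) = 867*(1/66) = 289/22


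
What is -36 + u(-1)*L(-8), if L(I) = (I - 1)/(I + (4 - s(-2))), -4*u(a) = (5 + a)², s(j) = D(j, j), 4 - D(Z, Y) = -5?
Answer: -504/13 ≈ -38.769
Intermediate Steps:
D(Z, Y) = 9 (D(Z, Y) = 4 - 1*(-5) = 4 + 5 = 9)
s(j) = 9
u(a) = -(5 + a)²/4
L(I) = (-1 + I)/(-5 + I) (L(I) = (I - 1)/(I + (4 - 1*9)) = (-1 + I)/(I + (4 - 9)) = (-1 + I)/(I - 5) = (-1 + I)/(-5 + I))
-36 + u(-1)*L(-8) = -36 + (-(5 - 1)²/4)*((-1 - 8)/(-5 - 8)) = -36 + (-¼*4²)*(-9/(-13)) = -36 + (-¼*16)*(-1/13*(-9)) = -36 - 4*9/13 = -36 - 36/13 = -504/13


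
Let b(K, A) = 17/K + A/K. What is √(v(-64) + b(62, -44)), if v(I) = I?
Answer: I*√247690/62 ≈ 8.0272*I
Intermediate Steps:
√(v(-64) + b(62, -44)) = √(-64 + (17 - 44)/62) = √(-64 + (1/62)*(-27)) = √(-64 - 27/62) = √(-3995/62) = I*√247690/62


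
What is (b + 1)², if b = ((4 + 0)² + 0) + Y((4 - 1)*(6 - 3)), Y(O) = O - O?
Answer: 289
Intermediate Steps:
Y(O) = 0
b = 16 (b = ((4 + 0)² + 0) + 0 = (4² + 0) + 0 = (16 + 0) + 0 = 16 + 0 = 16)
(b + 1)² = (16 + 1)² = 17² = 289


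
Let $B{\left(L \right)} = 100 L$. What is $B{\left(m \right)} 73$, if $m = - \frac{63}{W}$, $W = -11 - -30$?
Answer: $- \frac{459900}{19} \approx -24205.0$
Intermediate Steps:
$W = 19$ ($W = -11 + 30 = 19$)
$m = - \frac{63}{19} \approx -3.3158$
$B{\left(m \right)} 73 = 100 \left(- \frac{63}{19}\right) 73 = \left(- \frac{6300}{19}\right) 73 = - \frac{459900}{19}$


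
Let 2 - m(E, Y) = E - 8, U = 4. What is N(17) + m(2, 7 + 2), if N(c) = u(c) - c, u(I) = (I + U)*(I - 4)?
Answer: 264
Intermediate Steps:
u(I) = (-4 + I)*(4 + I) (u(I) = (I + 4)*(I - 4) = (4 + I)*(-4 + I) = (-4 + I)*(4 + I))
m(E, Y) = 10 - E (m(E, Y) = 2 - (E - 8) = 2 - (-8 + E) = 2 + (8 - E) = 10 - E)
N(c) = -16 + c**2 - c (N(c) = (-16 + c**2) - c = -16 + c**2 - c)
N(17) + m(2, 7 + 2) = (-16 + 17**2 - 1*17) + (10 - 1*2) = (-16 + 289 - 17) + (10 - 2) = 256 + 8 = 264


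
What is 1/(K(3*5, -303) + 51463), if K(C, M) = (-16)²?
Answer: 1/51719 ≈ 1.9335e-5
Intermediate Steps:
K(C, M) = 256
1/(K(3*5, -303) + 51463) = 1/(256 + 51463) = 1/51719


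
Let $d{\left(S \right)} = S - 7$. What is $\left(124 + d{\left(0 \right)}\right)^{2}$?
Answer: $13689$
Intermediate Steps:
$d{\left(S \right)} = -7 + S$ ($d{\left(S \right)} = S - 7 = -7 + S$)
$\left(124 + d{\left(0 \right)}\right)^{2} = \left(124 + \left(-7 + 0\right)\right)^{2} = \left(124 - 7\right)^{2} = 117^{2} = 13689$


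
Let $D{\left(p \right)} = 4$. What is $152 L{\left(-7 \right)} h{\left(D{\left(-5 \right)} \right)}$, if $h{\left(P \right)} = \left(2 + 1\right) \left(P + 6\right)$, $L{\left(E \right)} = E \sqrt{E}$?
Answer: $- 31920 i \sqrt{7} \approx - 84452.0 i$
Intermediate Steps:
$L{\left(E \right)} = E^{\frac{3}{2}}$
$h{\left(P \right)} = 18 + 3 P$ ($h{\left(P \right)} = 3 \left(6 + P\right) = 18 + 3 P$)
$152 L{\left(-7 \right)} h{\left(D{\left(-5 \right)} \right)} = 152 \left(-7\right)^{\frac{3}{2}} \left(18 + 3 \cdot 4\right) = 152 \left(- 7 i \sqrt{7}\right) \left(18 + 12\right) = - 1064 i \sqrt{7} \cdot 30 = - 31920 i \sqrt{7}$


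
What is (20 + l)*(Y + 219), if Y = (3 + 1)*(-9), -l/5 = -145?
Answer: 136335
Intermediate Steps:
l = 725 (l = -5*(-145) = 725)
Y = -36 (Y = 4*(-9) = -36)
(20 + l)*(Y + 219) = (20 + 725)*(-36 + 219) = 745*183 = 136335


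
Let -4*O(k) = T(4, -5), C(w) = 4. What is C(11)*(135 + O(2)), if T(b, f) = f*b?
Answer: 560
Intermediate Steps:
T(b, f) = b*f
O(k) = 5 (O(k) = -(-5) = -¼*(-20) = 5)
C(11)*(135 + O(2)) = 4*(135 + 5) = 4*140 = 560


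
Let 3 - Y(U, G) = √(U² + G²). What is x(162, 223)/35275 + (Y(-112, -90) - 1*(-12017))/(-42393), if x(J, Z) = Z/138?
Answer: -19501101787/68789001450 + 2*√5161/42393 ≈ -0.28010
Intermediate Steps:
x(J, Z) = Z/138 (x(J, Z) = Z*(1/138) = Z/138)
Y(U, G) = 3 - √(G² + U²) (Y(U, G) = 3 - √(U² + G²) = 3 - √(G² + U²))
x(162, 223)/35275 + (Y(-112, -90) - 1*(-12017))/(-42393) = ((1/138)*223)/35275 + ((3 - √((-90)² + (-112)²)) - 1*(-12017))/(-42393) = (223/138)*(1/35275) + ((3 - √(8100 + 12544)) + 12017)*(-1/42393) = 223/4867950 + ((3 - √20644) + 12017)*(-1/42393) = 223/4867950 + ((3 - 2*√5161) + 12017)*(-1/42393) = 223/4867950 + (12020 - 2*√5161)*(-1/42393) = 223/4867950 + (-12020/42393 + 2*√5161/42393) = -19501101787/68789001450 + 2*√5161/42393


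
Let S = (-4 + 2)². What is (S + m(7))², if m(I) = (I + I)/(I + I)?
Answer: 25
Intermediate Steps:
m(I) = 1 (m(I) = (2*I)/((2*I)) = (2*I)*(1/(2*I)) = 1)
S = 4 (S = (-2)² = 4)
(S + m(7))² = (4 + 1)² = 5² = 25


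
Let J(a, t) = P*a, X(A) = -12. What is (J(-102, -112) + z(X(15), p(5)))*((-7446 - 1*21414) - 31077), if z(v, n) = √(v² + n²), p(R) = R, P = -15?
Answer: -92482791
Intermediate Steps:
J(a, t) = -15*a
z(v, n) = √(n² + v²)
(J(-102, -112) + z(X(15), p(5)))*((-7446 - 1*21414) - 31077) = (-15*(-102) + √(5² + (-12)²))*((-7446 - 1*21414) - 31077) = (1530 + √(25 + 144))*((-7446 - 21414) - 31077) = (1530 + √169)*(-28860 - 31077) = (1530 + 13)*(-59937) = 1543*(-59937) = -92482791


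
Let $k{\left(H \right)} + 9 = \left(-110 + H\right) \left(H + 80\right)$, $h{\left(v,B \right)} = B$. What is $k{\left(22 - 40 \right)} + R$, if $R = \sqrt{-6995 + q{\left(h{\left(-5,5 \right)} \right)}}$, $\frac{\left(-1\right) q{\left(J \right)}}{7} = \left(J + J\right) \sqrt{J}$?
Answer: $-7945 + i \sqrt{6995 + 70 \sqrt{5}} \approx -7945.0 + 84.567 i$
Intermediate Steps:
$k{\left(H \right)} = -9 + \left(-110 + H\right) \left(80 + H\right)$ ($k{\left(H \right)} = -9 + \left(-110 + H\right) \left(H + 80\right) = -9 + \left(-110 + H\right) \left(80 + H\right)$)
$q{\left(J \right)} = - 14 J^{\frac{3}{2}}$ ($q{\left(J \right)} = - 7 \left(J + J\right) \sqrt{J} = - 7 \cdot 2 J \sqrt{J} = - 7 \cdot 2 J^{\frac{3}{2}} = - 14 J^{\frac{3}{2}}$)
$R = \sqrt{-6995 - 70 \sqrt{5}}$ ($R = \sqrt{-6995 - 14 \cdot 5^{\frac{3}{2}}} = \sqrt{-6995 - 14 \cdot 5 \sqrt{5}} = \sqrt{-6995 - 70 \sqrt{5}} \approx 84.567 i$)
$k{\left(22 - 40 \right)} + R = \left(-8809 + \left(22 - 40\right)^{2} - 30 \left(22 - 40\right)\right) + \sqrt{-6995 - 70 \sqrt{5}} = \left(-8809 + \left(-18\right)^{2} - -540\right) + \sqrt{-6995 - 70 \sqrt{5}} = \left(-8809 + 324 + 540\right) + \sqrt{-6995 - 70 \sqrt{5}} = -7945 + \sqrt{-6995 - 70 \sqrt{5}}$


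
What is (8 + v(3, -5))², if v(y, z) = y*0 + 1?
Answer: 81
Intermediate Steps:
v(y, z) = 1 (v(y, z) = 0 + 1 = 1)
(8 + v(3, -5))² = (8 + 1)² = 9² = 81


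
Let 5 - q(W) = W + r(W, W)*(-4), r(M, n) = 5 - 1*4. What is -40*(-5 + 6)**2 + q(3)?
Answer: -34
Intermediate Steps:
r(M, n) = 1 (r(M, n) = 5 - 4 = 1)
q(W) = 9 - W (q(W) = 5 - (W + 1*(-4)) = 5 - (W - 4) = 5 - (-4 + W) = 5 + (4 - W) = 9 - W)
-40*(-5 + 6)**2 + q(3) = -40*(-5 + 6)**2 + (9 - 1*3) = -40*1**2 + (9 - 3) = -40*1 + 6 = -40 + 6 = -34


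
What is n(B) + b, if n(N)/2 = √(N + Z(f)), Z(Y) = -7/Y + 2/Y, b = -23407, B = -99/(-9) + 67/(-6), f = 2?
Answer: -23407 + 4*I*√6/3 ≈ -23407.0 + 3.266*I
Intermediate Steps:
B = -⅙ (B = -99*(-⅑) + 67*(-⅙) = 11 - 67/6 = -⅙ ≈ -0.16667)
Z(Y) = -5/Y
n(N) = 2*√(-5/2 + N) (n(N) = 2*√(N - 5/2) = 2*√(-5/2 + N))
n(B) + b = √(-10 + 4*(-⅙)) - 23407 = √(-10 - ⅔) - 23407 = √(-32/3) - 23407 = 4*I*√6/3 - 23407 = -23407 + 4*I*√6/3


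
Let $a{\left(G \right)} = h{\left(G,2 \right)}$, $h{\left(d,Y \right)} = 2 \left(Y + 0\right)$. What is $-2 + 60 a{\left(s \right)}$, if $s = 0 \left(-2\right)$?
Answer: $238$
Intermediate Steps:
$h{\left(d,Y \right)} = 2 Y$
$s = 0$
$a{\left(G \right)} = 4$ ($a{\left(G \right)} = 2 \cdot 2 = 4$)
$-2 + 60 a{\left(s \right)} = -2 + 60 \cdot 4 = -2 + 240 = 238$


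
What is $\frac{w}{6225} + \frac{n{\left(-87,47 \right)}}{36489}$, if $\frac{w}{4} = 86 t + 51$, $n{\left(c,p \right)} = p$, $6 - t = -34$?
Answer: $\frac{56647219}{25238225} \approx 2.2445$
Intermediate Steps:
$t = 40$ ($t = 6 - -34 = 6 + 34 = 40$)
$w = 13964$ ($w = 4 \left(86 \cdot 40 + 51\right) = 4 \left(3440 + 51\right) = 4 \cdot 3491 = 13964$)
$\frac{w}{6225} + \frac{n{\left(-87,47 \right)}}{36489} = \frac{13964}{6225} + \frac{47}{36489} = \frac{56647219}{25238225}$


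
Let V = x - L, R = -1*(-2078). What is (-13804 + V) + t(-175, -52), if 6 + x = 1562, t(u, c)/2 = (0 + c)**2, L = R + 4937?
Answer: -13855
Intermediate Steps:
R = 2078
L = 7015 (L = 2078 + 4937 = 7015)
t(u, c) = 2*c**2 (t(u, c) = 2*(0 + c)**2 = 2*c**2)
x = 1556 (x = -6 + 1562 = 1556)
V = -5459 (V = 1556 - 1*7015 = 1556 - 7015 = -5459)
(-13804 + V) + t(-175, -52) = (-13804 - 5459) + 2*(-52)**2 = -19263 + 2*2704 = -19263 + 5408 = -13855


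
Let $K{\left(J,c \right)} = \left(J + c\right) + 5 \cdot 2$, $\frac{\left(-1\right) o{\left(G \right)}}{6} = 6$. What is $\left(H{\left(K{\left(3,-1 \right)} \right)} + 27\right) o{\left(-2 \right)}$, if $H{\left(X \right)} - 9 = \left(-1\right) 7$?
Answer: $-1044$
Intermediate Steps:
$o{\left(G \right)} = -36$ ($o{\left(G \right)} = \left(-6\right) 6 = -36$)
$K{\left(J,c \right)} = 10 + J + c$ ($K{\left(J,c \right)} = \left(J + c\right) + 10 = 10 + J + c$)
$H{\left(X \right)} = 2$ ($H{\left(X \right)} = 9 - 7 = 2$)
$\left(H{\left(K{\left(3,-1 \right)} \right)} + 27\right) o{\left(-2 \right)} = \left(2 + 27\right) \left(-36\right) = 29 \left(-36\right) = -1044$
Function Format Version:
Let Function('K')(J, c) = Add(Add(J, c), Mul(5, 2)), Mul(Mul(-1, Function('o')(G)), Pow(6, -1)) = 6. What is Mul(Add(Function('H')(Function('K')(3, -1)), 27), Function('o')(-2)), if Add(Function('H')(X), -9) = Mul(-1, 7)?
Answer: -1044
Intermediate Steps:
Function('o')(G) = -36 (Function('o')(G) = Mul(-6, 6) = -36)
Function('K')(J, c) = Add(10, J, c) (Function('K')(J, c) = Add(Add(J, c), 10) = Add(10, J, c))
Function('H')(X) = 2 (Function('H')(X) = Add(9, Mul(-1, 7)) = Add(9, -7) = 2)
Mul(Add(Function('H')(Function('K')(3, -1)), 27), Function('o')(-2)) = Mul(Add(2, 27), -36) = Mul(29, -36) = -1044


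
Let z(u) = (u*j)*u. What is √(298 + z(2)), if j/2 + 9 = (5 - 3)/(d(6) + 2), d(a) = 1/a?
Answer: √39442/13 ≈ 15.277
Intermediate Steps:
j = -210/13 (j = -18 + 2*((5 - 3)/(1/6 + 2)) = -18 + 2*(2/(⅙ + 2)) = -18 + 2*(2/(13/6)) = -18 + 2*(2*(6/13)) = -18 + 2*(12/13) = -18 + 24/13 = -210/13 ≈ -16.154)
z(u) = -210*u²/13 (z(u) = (u*(-210/13))*u = (-210*u/13)*u = -210*u²/13)
√(298 + z(2)) = √(298 - 210/13*2²) = √(298 - 210/13*4) = √(298 - 840/13) = √(3034/13) = √39442/13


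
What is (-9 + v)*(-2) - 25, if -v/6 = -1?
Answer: -19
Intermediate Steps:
v = 6 (v = -6*(-1) = 6)
(-9 + v)*(-2) - 25 = (-9 + 6)*(-2) - 25 = -3*(-2) - 25 = 6 - 25 = -19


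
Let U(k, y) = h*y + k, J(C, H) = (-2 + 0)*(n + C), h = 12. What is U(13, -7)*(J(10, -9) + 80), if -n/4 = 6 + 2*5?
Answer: -13348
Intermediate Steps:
n = -64 (n = -4*(6 + 2*5) = -4*(6 + 10) = -4*16 = -64)
J(C, H) = 128 - 2*C (J(C, H) = (-2 + 0)*(-64 + C) = -2*(-64 + C) = 128 - 2*C)
U(k, y) = k + 12*y (U(k, y) = 12*y + k = k + 12*y)
U(13, -7)*(J(10, -9) + 80) = (13 + 12*(-7))*((128 - 2*10) + 80) = (13 - 84)*((128 - 20) + 80) = -71*(108 + 80) = -71*188 = -13348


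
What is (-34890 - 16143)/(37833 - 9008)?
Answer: -51033/28825 ≈ -1.7704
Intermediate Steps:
(-34890 - 16143)/(37833 - 9008) = -51033/28825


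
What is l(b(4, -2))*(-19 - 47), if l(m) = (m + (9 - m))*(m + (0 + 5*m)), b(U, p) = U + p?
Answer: -7128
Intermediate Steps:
l(m) = 54*m (l(m) = 9*(m + 5*m) = 9*(6*m) = 54*m)
l(b(4, -2))*(-19 - 47) = (54*(4 - 2))*(-19 - 47) = (54*2)*(-66) = 108*(-66) = -7128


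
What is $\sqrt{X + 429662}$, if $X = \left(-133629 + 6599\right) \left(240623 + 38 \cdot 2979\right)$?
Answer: $2 i \sqrt{11236490022} \approx 2.12 \cdot 10^{5} i$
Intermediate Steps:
$X = -44946389750$ ($X = - 127030 \left(240623 + 113202\right) = \left(-127030\right) 353825 = -44946389750$)
$\sqrt{X + 429662} = \sqrt{-44946389750 + 429662} = \sqrt{-44945960088} = 2 i \sqrt{11236490022}$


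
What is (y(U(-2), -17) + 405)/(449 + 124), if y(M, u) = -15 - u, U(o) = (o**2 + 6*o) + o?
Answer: 407/573 ≈ 0.71030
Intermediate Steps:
U(o) = o**2 + 7*o
(y(U(-2), -17) + 405)/(449 + 124) = ((-15 - 1*(-17)) + 405)/(449 + 124) = ((-15 + 17) + 405)/573 = (2 + 405)*(1/573) = 407*(1/573) = 407/573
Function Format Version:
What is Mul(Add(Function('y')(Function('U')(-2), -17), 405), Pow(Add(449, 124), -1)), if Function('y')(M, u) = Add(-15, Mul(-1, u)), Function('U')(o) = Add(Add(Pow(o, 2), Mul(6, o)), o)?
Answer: Rational(407, 573) ≈ 0.71030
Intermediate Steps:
Function('U')(o) = Add(Pow(o, 2), Mul(7, o))
Mul(Add(Function('y')(Function('U')(-2), -17), 405), Pow(Add(449, 124), -1)) = Mul(Add(Add(-15, Mul(-1, -17)), 405), Pow(Add(449, 124), -1)) = Mul(Add(Add(-15, 17), 405), Pow(573, -1)) = Mul(Add(2, 405), Rational(1, 573)) = Mul(407, Rational(1, 573)) = Rational(407, 573)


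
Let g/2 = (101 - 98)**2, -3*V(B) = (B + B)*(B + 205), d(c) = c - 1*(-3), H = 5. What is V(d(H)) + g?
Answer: -1118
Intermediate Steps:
d(c) = 3 + c (d(c) = c + 3 = 3 + c)
V(B) = -2*B*(205 + B)/3 (V(B) = -(B + B)*(B + 205)/3 = -2*B*(205 + B)/3)
g = 18 (g = 2*(101 - 98)**2 = 2*3**2 = 2*9 = 18)
V(d(H)) + g = -2*(3 + 5)*(205 + (3 + 5))/3 + 18 = -2/3*8*(205 + 8) + 18 = -2/3*8*213 + 18 = -1136 + 18 = -1118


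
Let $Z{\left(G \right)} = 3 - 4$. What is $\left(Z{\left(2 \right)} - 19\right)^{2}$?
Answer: $400$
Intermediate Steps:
$Z{\left(G \right)} = -1$
$\left(Z{\left(2 \right)} - 19\right)^{2} = \left(-1 - 19\right)^{2} = \left(-20\right)^{2} = 400$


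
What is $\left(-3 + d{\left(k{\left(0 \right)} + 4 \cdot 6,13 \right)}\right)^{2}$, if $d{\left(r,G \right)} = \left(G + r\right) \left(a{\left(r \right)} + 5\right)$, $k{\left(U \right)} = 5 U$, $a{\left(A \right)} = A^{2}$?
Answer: $461992036$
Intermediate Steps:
$d{\left(r,G \right)} = \left(5 + r^{2}\right) \left(G + r\right)$ ($d{\left(r,G \right)} = \left(G + r\right) \left(r^{2} + 5\right) = \left(G + r\right) \left(5 + r^{2}\right) = \left(5 + r^{2}\right) \left(G + r\right)$)
$\left(-3 + d{\left(k{\left(0 \right)} + 4 \cdot 6,13 \right)}\right)^{2} = \left(-3 + \left(\left(5 \cdot 0 + 4 \cdot 6\right)^{3} + 5 \cdot 13 + 5 \left(5 \cdot 0 + 4 \cdot 6\right) + 13 \left(5 \cdot 0 + 4 \cdot 6\right)^{2}\right)\right)^{2} = \left(-3 + \left(\left(0 + 24\right)^{3} + 65 + 5 \left(0 + 24\right) + 13 \left(0 + 24\right)^{2}\right)\right)^{2} = \left(-3 + \left(24^{3} + 65 + 5 \cdot 24 + 13 \cdot 24^{2}\right)\right)^{2} = \left(-3 + \left(13824 + 65 + 120 + 13 \cdot 576\right)\right)^{2} = \left(-3 + \left(13824 + 65 + 120 + 7488\right)\right)^{2} = \left(-3 + 21497\right)^{2} = 21494^{2} = 461992036$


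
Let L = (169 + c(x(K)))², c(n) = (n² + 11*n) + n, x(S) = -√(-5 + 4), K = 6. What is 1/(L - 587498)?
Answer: -279709/156482377874 + 1008*I/78241188937 ≈ -1.7875e-6 + 1.2883e-8*I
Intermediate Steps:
x(S) = -I (x(S) = -√(-1) = -I)
c(n) = n² + 12*n
L = (169 - I*(12 - I))² (L = (169 + (-I)*(12 - I))² = (169 - I*(12 - I))² ≈ 28080.0 - 4032.0*I)
1/(L - 587498) = 1/((28080 - 4032*I) - 587498) = 1/(-559418 - 4032*I) = (-559418 + 4032*I)/312964755748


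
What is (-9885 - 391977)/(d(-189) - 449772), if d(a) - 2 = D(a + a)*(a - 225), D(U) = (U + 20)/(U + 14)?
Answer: 36569442/40966123 ≈ 0.89268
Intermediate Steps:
D(U) = (20 + U)/(14 + U)
d(a) = 2 + (-225 + a)*(20 + 2*a)/(14 + 2*a) (d(a) = 2 + ((20 + (a + a))/(14 + (a + a)))*(a - 225) = 2 + ((20 + 2*a)/(14 + 2*a))*(-225 + a) = 2 + (-225 + a)*(20 + 2*a)/(14 + 2*a))
(-9885 - 391977)/(d(-189) - 449772) = (-9885 - 391977)/((-2236 + (-189)² - 213*(-189))/(7 - 189) - 449772) = -401862/((-2236 + 35721 + 40257)/(-182) - 449772) = -401862/(-1/182*73742 - 449772) = -401862/(-36871/91 - 449772) = -401862/(-40966123/91) = -401862*(-91/40966123) = 36569442/40966123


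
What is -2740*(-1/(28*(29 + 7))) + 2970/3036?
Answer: 21425/5796 ≈ 3.6965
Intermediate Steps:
-2740*(-1/(28*(29 + 7))) + 2970/3036 = -2740/((-28*36)) + 2970*(1/3036) = -2740/(-1008) + 45/46 = -2740*(-1/1008) + 45/46 = 685/252 + 45/46 = 21425/5796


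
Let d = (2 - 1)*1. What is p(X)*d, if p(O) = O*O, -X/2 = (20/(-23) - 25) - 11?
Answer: 2876416/529 ≈ 5437.5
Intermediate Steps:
d = 1 (d = 1*1 = 1)
X = 1696/23 (X = -2*((20/(-23) - 25) - 11) = -2*((20*(-1/23) - 25) - 11) = -2*((-20/23 - 25) - 11) = -2*(-595/23 - 11) = -2*(-848/23) = 1696/23 ≈ 73.739)
p(O) = O**2
p(X)*d = (1696/23)**2*1 = (2876416/529)*1 = 2876416/529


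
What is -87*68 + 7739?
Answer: 1823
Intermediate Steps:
-87*68 + 7739 = -5916 + 7739 = 1823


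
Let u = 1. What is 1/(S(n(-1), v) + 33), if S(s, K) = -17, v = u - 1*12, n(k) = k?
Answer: 1/16 ≈ 0.062500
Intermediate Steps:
v = -11 (v = 1 - 1*12 = 1 - 12 = -11)
1/(S(n(-1), v) + 33) = 1/(-17 + 33) = 1/16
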